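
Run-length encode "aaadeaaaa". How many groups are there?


Input: aaadeaaaa
Scanning for consecutive runs:
  Group 1: 'a' x 3 (positions 0-2)
  Group 2: 'd' x 1 (positions 3-3)
  Group 3: 'e' x 1 (positions 4-4)
  Group 4: 'a' x 4 (positions 5-8)
Total groups: 4

4


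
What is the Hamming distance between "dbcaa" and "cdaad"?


Comparing "dbcaa" and "cdaad" position by position:
  Position 0: 'd' vs 'c' => differ
  Position 1: 'b' vs 'd' => differ
  Position 2: 'c' vs 'a' => differ
  Position 3: 'a' vs 'a' => same
  Position 4: 'a' vs 'd' => differ
Total differences (Hamming distance): 4

4


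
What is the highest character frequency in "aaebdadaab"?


Input: aaebdadaab
Character counts:
  'a': 5
  'b': 2
  'd': 2
  'e': 1
Maximum frequency: 5

5


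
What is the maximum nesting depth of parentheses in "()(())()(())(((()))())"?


Input: "()(())()(())(((()))())"
Tracking depth:
  Position 0 '(': depth becomes 1
  Position 1 ')': depth becomes 0
  Position 2 '(': depth becomes 1
  Position 3 '(': depth becomes 2
  Position 4 ')': depth becomes 1
  Position 5 ')': depth becomes 0
  Position 6 '(': depth becomes 1
  Position 7 ')': depth becomes 0
  Position 8 '(': depth becomes 1
  Position 9 '(': depth becomes 2
  Position 10 ')': depth becomes 1
  Position 11 ')': depth becomes 0
  Position 12 '(': depth becomes 1
  Position 13 '(': depth becomes 2
  Position 14 '(': depth becomes 3
  Position 15 '(': depth becomes 4
  Position 16 ')': depth becomes 3
  Position 17 ')': depth becomes 2
  Position 18 ')': depth becomes 1
  Position 19 '(': depth becomes 2
  Position 20 ')': depth becomes 1
  Position 21 ')': depth becomes 0
Maximum depth reached: 4

4


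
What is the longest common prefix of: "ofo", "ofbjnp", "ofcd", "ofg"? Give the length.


Words: ofo, ofbjnp, ofcd, ofg
  Position 0: all 'o' => match
  Position 1: all 'f' => match
  Position 2: ('o', 'b', 'c', 'g') => mismatch, stop
LCP = "of" (length 2)

2


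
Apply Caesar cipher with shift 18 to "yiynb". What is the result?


Caesar cipher: shift "yiynb" by 18
  'y' (pos 24) + 18 = pos 16 = 'q'
  'i' (pos 8) + 18 = pos 0 = 'a'
  'y' (pos 24) + 18 = pos 16 = 'q'
  'n' (pos 13) + 18 = pos 5 = 'f'
  'b' (pos 1) + 18 = pos 19 = 't'
Result: qaqft

qaqft


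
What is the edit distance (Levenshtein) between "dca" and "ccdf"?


Computing edit distance: "dca" -> "ccdf"
DP table:
           c    c    d    f
      0    1    2    3    4
  d   1    1    2    2    3
  c   2    1    1    2    3
  a   3    2    2    2    3
Edit distance = dp[3][4] = 3

3


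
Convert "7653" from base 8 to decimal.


Input: "7653" in base 8
Positional expansion:
  Digit '7' (value 7) x 8^3 = 3584
  Digit '6' (value 6) x 8^2 = 384
  Digit '5' (value 5) x 8^1 = 40
  Digit '3' (value 3) x 8^0 = 3
Sum = 4011

4011


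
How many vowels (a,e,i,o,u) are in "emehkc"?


Input: emehkc
Checking each character:
  'e' at position 0: vowel (running total: 1)
  'm' at position 1: consonant
  'e' at position 2: vowel (running total: 2)
  'h' at position 3: consonant
  'k' at position 4: consonant
  'c' at position 5: consonant
Total vowels: 2

2


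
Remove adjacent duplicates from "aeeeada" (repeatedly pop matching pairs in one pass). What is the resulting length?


Input: aeeeada
Stack-based adjacent duplicate removal:
  Read 'a': push. Stack: a
  Read 'e': push. Stack: ae
  Read 'e': matches stack top 'e' => pop. Stack: a
  Read 'e': push. Stack: ae
  Read 'a': push. Stack: aea
  Read 'd': push. Stack: aead
  Read 'a': push. Stack: aeada
Final stack: "aeada" (length 5)

5


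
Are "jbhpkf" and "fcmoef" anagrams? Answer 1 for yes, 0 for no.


Strings: "jbhpkf", "fcmoef"
Sorted first:  bfhjkp
Sorted second: ceffmo
Differ at position 0: 'b' vs 'c' => not anagrams

0


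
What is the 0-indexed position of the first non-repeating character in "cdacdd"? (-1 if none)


Input: cdacdd
Character frequencies:
  'a': 1
  'c': 2
  'd': 3
Scanning left to right for freq == 1:
  Position 0 ('c'): freq=2, skip
  Position 1 ('d'): freq=3, skip
  Position 2 ('a'): unique! => answer = 2

2


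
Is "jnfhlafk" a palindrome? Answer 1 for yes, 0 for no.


Input: jnfhlafk
Reversed: kfalhfnj
  Compare pos 0 ('j') with pos 7 ('k'): MISMATCH
  Compare pos 1 ('n') with pos 6 ('f'): MISMATCH
  Compare pos 2 ('f') with pos 5 ('a'): MISMATCH
  Compare pos 3 ('h') with pos 4 ('l'): MISMATCH
Result: not a palindrome

0


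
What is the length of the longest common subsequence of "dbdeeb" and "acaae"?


LCS of "dbdeeb" and "acaae"
DP table:
           a    c    a    a    e
      0    0    0    0    0    0
  d   0    0    0    0    0    0
  b   0    0    0    0    0    0
  d   0    0    0    0    0    0
  e   0    0    0    0    0    1
  e   0    0    0    0    0    1
  b   0    0    0    0    0    1
LCS length = dp[6][5] = 1

1


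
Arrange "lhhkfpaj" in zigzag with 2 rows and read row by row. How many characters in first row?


Zigzag "lhhkfpaj" into 2 rows:
Placing characters:
  'l' => row 0
  'h' => row 1
  'h' => row 0
  'k' => row 1
  'f' => row 0
  'p' => row 1
  'a' => row 0
  'j' => row 1
Rows:
  Row 0: "lhfa"
  Row 1: "hkpj"
First row length: 4

4


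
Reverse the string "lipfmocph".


Input: lipfmocph
Reading characters right to left:
  Position 8: 'h'
  Position 7: 'p'
  Position 6: 'c'
  Position 5: 'o'
  Position 4: 'm'
  Position 3: 'f'
  Position 2: 'p'
  Position 1: 'i'
  Position 0: 'l'
Reversed: hpcomfpil

hpcomfpil


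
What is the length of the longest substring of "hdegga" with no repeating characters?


Input: "hdegga"
Sliding window (track last position of each char):
  Position 0 ('h'): window [0,0] length 1 -- new best
  Position 1 ('d'): window [0,1] length 2 -- new best
  Position 2 ('e'): window [0,2] length 3 -- new best
  Position 3 ('g'): window [0,3] length 4 -- new best
  Position 4 ('g'): repeat (last at 3), move window start to 4
  Position 4 ('g'): window [4,4] length 1
  Position 5 ('a'): window [4,5] length 2
Longest substring with no repeats: "hdeg" with length 4

4


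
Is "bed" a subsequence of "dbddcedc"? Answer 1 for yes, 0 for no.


Check if "bed" is a subsequence of "dbddcedc"
Greedy scan:
  Position 0 ('d'): no match needed
  Position 1 ('b'): matches sub[0] = 'b'
  Position 2 ('d'): no match needed
  Position 3 ('d'): no match needed
  Position 4 ('c'): no match needed
  Position 5 ('e'): matches sub[1] = 'e'
  Position 6 ('d'): matches sub[2] = 'd'
  Position 7 ('c'): no match needed
All 3 characters matched => is a subsequence

1


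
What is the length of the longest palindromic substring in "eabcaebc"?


Input: "eabcaebc"
Checking substrings for palindromes:
  No multi-char palindromic substrings found
Longest palindromic substring: "e" with length 1

1


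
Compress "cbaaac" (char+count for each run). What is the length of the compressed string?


Input: cbaaac
Runs:
  'c' x 1 => "c1"
  'b' x 1 => "b1"
  'a' x 3 => "a3"
  'c' x 1 => "c1"
Compressed: "c1b1a3c1"
Compressed length: 8

8


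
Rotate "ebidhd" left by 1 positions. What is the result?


Input: "ebidhd", rotate left by 1
First 1 characters: "e"
Remaining characters: "bidhd"
Concatenate remaining + first: "bidhd" + "e" = "bidhde"

bidhde


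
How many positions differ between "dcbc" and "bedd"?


Comparing "dcbc" and "bedd" position by position:
  Position 0: 'd' vs 'b' => DIFFER
  Position 1: 'c' vs 'e' => DIFFER
  Position 2: 'b' vs 'd' => DIFFER
  Position 3: 'c' vs 'd' => DIFFER
Positions that differ: 4

4


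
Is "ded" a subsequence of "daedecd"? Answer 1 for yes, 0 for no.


Check if "ded" is a subsequence of "daedecd"
Greedy scan:
  Position 0 ('d'): matches sub[0] = 'd'
  Position 1 ('a'): no match needed
  Position 2 ('e'): matches sub[1] = 'e'
  Position 3 ('d'): matches sub[2] = 'd'
  Position 4 ('e'): no match needed
  Position 5 ('c'): no match needed
  Position 6 ('d'): no match needed
All 3 characters matched => is a subsequence

1


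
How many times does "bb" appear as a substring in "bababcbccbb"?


Searching for "bb" in "bababcbccbb"
Scanning each position:
  Position 0: "ba" => no
  Position 1: "ab" => no
  Position 2: "ba" => no
  Position 3: "ab" => no
  Position 4: "bc" => no
  Position 5: "cb" => no
  Position 6: "bc" => no
  Position 7: "cc" => no
  Position 8: "cb" => no
  Position 9: "bb" => MATCH
Total occurrences: 1

1


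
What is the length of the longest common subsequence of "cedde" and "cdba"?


LCS of "cedde" and "cdba"
DP table:
           c    d    b    a
      0    0    0    0    0
  c   0    1    1    1    1
  e   0    1    1    1    1
  d   0    1    2    2    2
  d   0    1    2    2    2
  e   0    1    2    2    2
LCS length = dp[5][4] = 2

2


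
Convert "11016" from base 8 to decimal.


Input: "11016" in base 8
Positional expansion:
  Digit '1' (value 1) x 8^4 = 4096
  Digit '1' (value 1) x 8^3 = 512
  Digit '0' (value 0) x 8^2 = 0
  Digit '1' (value 1) x 8^1 = 8
  Digit '6' (value 6) x 8^0 = 6
Sum = 4622

4622


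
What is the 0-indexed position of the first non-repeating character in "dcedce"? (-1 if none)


Input: dcedce
Character frequencies:
  'c': 2
  'd': 2
  'e': 2
Scanning left to right for freq == 1:
  Position 0 ('d'): freq=2, skip
  Position 1 ('c'): freq=2, skip
  Position 2 ('e'): freq=2, skip
  Position 3 ('d'): freq=2, skip
  Position 4 ('c'): freq=2, skip
  Position 5 ('e'): freq=2, skip
  No unique character found => answer = -1

-1


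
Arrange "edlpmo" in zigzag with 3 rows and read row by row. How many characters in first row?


Zigzag "edlpmo" into 3 rows:
Placing characters:
  'e' => row 0
  'd' => row 1
  'l' => row 2
  'p' => row 1
  'm' => row 0
  'o' => row 1
Rows:
  Row 0: "em"
  Row 1: "dpo"
  Row 2: "l"
First row length: 2

2


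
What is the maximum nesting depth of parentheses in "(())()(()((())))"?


Input: "(())()(()((())))"
Tracking depth:
  Position 0 '(': depth becomes 1
  Position 1 '(': depth becomes 2
  Position 2 ')': depth becomes 1
  Position 3 ')': depth becomes 0
  Position 4 '(': depth becomes 1
  Position 5 ')': depth becomes 0
  Position 6 '(': depth becomes 1
  Position 7 '(': depth becomes 2
  Position 8 ')': depth becomes 1
  Position 9 '(': depth becomes 2
  Position 10 '(': depth becomes 3
  Position 11 '(': depth becomes 4
  Position 12 ')': depth becomes 3
  Position 13 ')': depth becomes 2
  Position 14 ')': depth becomes 1
  Position 15 ')': depth becomes 0
Maximum depth reached: 4

4


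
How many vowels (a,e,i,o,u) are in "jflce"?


Input: jflce
Checking each character:
  'j' at position 0: consonant
  'f' at position 1: consonant
  'l' at position 2: consonant
  'c' at position 3: consonant
  'e' at position 4: vowel (running total: 1)
Total vowels: 1

1


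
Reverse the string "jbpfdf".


Input: jbpfdf
Reading characters right to left:
  Position 5: 'f'
  Position 4: 'd'
  Position 3: 'f'
  Position 2: 'p'
  Position 1: 'b'
  Position 0: 'j'
Reversed: fdfpbj

fdfpbj


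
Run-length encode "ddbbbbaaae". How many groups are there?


Input: ddbbbbaaae
Scanning for consecutive runs:
  Group 1: 'd' x 2 (positions 0-1)
  Group 2: 'b' x 4 (positions 2-5)
  Group 3: 'a' x 3 (positions 6-8)
  Group 4: 'e' x 1 (positions 9-9)
Total groups: 4

4


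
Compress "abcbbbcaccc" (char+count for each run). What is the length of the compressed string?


Input: abcbbbcaccc
Runs:
  'a' x 1 => "a1"
  'b' x 1 => "b1"
  'c' x 1 => "c1"
  'b' x 3 => "b3"
  'c' x 1 => "c1"
  'a' x 1 => "a1"
  'c' x 3 => "c3"
Compressed: "a1b1c1b3c1a1c3"
Compressed length: 14

14


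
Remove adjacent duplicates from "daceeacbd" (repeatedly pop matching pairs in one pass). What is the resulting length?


Input: daceeacbd
Stack-based adjacent duplicate removal:
  Read 'd': push. Stack: d
  Read 'a': push. Stack: da
  Read 'c': push. Stack: dac
  Read 'e': push. Stack: dace
  Read 'e': matches stack top 'e' => pop. Stack: dac
  Read 'a': push. Stack: daca
  Read 'c': push. Stack: dacac
  Read 'b': push. Stack: dacacb
  Read 'd': push. Stack: dacacbd
Final stack: "dacacbd" (length 7)

7


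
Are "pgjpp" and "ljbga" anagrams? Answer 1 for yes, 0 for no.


Strings: "pgjpp", "ljbga"
Sorted first:  gjppp
Sorted second: abgjl
Differ at position 0: 'g' vs 'a' => not anagrams

0


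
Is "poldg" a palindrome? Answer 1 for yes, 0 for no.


Input: poldg
Reversed: gdlop
  Compare pos 0 ('p') with pos 4 ('g'): MISMATCH
  Compare pos 1 ('o') with pos 3 ('d'): MISMATCH
Result: not a palindrome

0


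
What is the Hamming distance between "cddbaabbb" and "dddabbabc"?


Comparing "cddbaabbb" and "dddabbabc" position by position:
  Position 0: 'c' vs 'd' => differ
  Position 1: 'd' vs 'd' => same
  Position 2: 'd' vs 'd' => same
  Position 3: 'b' vs 'a' => differ
  Position 4: 'a' vs 'b' => differ
  Position 5: 'a' vs 'b' => differ
  Position 6: 'b' vs 'a' => differ
  Position 7: 'b' vs 'b' => same
  Position 8: 'b' vs 'c' => differ
Total differences (Hamming distance): 6

6


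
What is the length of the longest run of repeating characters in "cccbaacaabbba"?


Input: "cccbaacaabbba"
Scanning for longest run:
  Position 1 ('c'): continues run of 'c', length=2
  Position 2 ('c'): continues run of 'c', length=3
  Position 3 ('b'): new char, reset run to 1
  Position 4 ('a'): new char, reset run to 1
  Position 5 ('a'): continues run of 'a', length=2
  Position 6 ('c'): new char, reset run to 1
  Position 7 ('a'): new char, reset run to 1
  Position 8 ('a'): continues run of 'a', length=2
  Position 9 ('b'): new char, reset run to 1
  Position 10 ('b'): continues run of 'b', length=2
  Position 11 ('b'): continues run of 'b', length=3
  Position 12 ('a'): new char, reset run to 1
Longest run: 'c' with length 3

3


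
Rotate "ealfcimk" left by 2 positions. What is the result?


Input: "ealfcimk", rotate left by 2
First 2 characters: "ea"
Remaining characters: "lfcimk"
Concatenate remaining + first: "lfcimk" + "ea" = "lfcimkea"

lfcimkea


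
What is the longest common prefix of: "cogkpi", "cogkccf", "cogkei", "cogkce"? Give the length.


Words: cogkpi, cogkccf, cogkei, cogkce
  Position 0: all 'c' => match
  Position 1: all 'o' => match
  Position 2: all 'g' => match
  Position 3: all 'k' => match
  Position 4: ('p', 'c', 'e', 'c') => mismatch, stop
LCP = "cogk" (length 4)

4


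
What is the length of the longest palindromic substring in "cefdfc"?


Input: "cefdfc"
Checking substrings for palindromes:
  [2:5] "fdf" (len 3) => palindrome
Longest palindromic substring: "fdf" with length 3

3


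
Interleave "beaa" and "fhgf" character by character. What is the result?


Interleaving "beaa" and "fhgf":
  Position 0: 'b' from first, 'f' from second => "bf"
  Position 1: 'e' from first, 'h' from second => "eh"
  Position 2: 'a' from first, 'g' from second => "ag"
  Position 3: 'a' from first, 'f' from second => "af"
Result: bfehagaf

bfehagaf


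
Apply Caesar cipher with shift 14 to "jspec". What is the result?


Caesar cipher: shift "jspec" by 14
  'j' (pos 9) + 14 = pos 23 = 'x'
  's' (pos 18) + 14 = pos 6 = 'g'
  'p' (pos 15) + 14 = pos 3 = 'd'
  'e' (pos 4) + 14 = pos 18 = 's'
  'c' (pos 2) + 14 = pos 16 = 'q'
Result: xgdsq

xgdsq


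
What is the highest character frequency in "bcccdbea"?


Input: bcccdbea
Character counts:
  'a': 1
  'b': 2
  'c': 3
  'd': 1
  'e': 1
Maximum frequency: 3

3


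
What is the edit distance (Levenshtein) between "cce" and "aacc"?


Computing edit distance: "cce" -> "aacc"
DP table:
           a    a    c    c
      0    1    2    3    4
  c   1    1    2    2    3
  c   2    2    2    2    2
  e   3    3    3    3    3
Edit distance = dp[3][4] = 3

3


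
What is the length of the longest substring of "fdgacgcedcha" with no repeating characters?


Input: "fdgacgcedcha"
Sliding window (track last position of each char):
  Position 0 ('f'): window [0,0] length 1 -- new best
  Position 1 ('d'): window [0,1] length 2 -- new best
  Position 2 ('g'): window [0,2] length 3 -- new best
  Position 3 ('a'): window [0,3] length 4 -- new best
  Position 4 ('c'): window [0,4] length 5 -- new best
  Position 5 ('g'): repeat (last at 2), move window start to 3
  Position 5 ('g'): window [3,5] length 3
  Position 6 ('c'): repeat (last at 4), move window start to 5
  Position 6 ('c'): window [5,6] length 2
  Position 7 ('e'): window [5,7] length 3
  Position 8 ('d'): window [5,8] length 4
  Position 9 ('c'): repeat (last at 6), move window start to 7
  Position 9 ('c'): window [7,9] length 3
  Position 10 ('h'): window [7,10] length 4
  Position 11 ('a'): window [7,11] length 5
Longest substring with no repeats: "fdgac" with length 5

5


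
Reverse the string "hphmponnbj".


Input: hphmponnbj
Reading characters right to left:
  Position 9: 'j'
  Position 8: 'b'
  Position 7: 'n'
  Position 6: 'n'
  Position 5: 'o'
  Position 4: 'p'
  Position 3: 'm'
  Position 2: 'h'
  Position 1: 'p'
  Position 0: 'h'
Reversed: jbnnopmhph

jbnnopmhph


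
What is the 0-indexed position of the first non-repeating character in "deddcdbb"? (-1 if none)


Input: deddcdbb
Character frequencies:
  'b': 2
  'c': 1
  'd': 4
  'e': 1
Scanning left to right for freq == 1:
  Position 0 ('d'): freq=4, skip
  Position 1 ('e'): unique! => answer = 1

1


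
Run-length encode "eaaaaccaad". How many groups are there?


Input: eaaaaccaad
Scanning for consecutive runs:
  Group 1: 'e' x 1 (positions 0-0)
  Group 2: 'a' x 4 (positions 1-4)
  Group 3: 'c' x 2 (positions 5-6)
  Group 4: 'a' x 2 (positions 7-8)
  Group 5: 'd' x 1 (positions 9-9)
Total groups: 5

5


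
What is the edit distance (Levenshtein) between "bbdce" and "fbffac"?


Computing edit distance: "bbdce" -> "fbffac"
DP table:
           f    b    f    f    a    c
      0    1    2    3    4    5    6
  b   1    1    1    2    3    4    5
  b   2    2    1    2    3    4    5
  d   3    3    2    2    3    4    5
  c   4    4    3    3    3    4    4
  e   5    5    4    4    4    4    5
Edit distance = dp[5][6] = 5

5


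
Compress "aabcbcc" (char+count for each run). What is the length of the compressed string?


Input: aabcbcc
Runs:
  'a' x 2 => "a2"
  'b' x 1 => "b1"
  'c' x 1 => "c1"
  'b' x 1 => "b1"
  'c' x 2 => "c2"
Compressed: "a2b1c1b1c2"
Compressed length: 10

10


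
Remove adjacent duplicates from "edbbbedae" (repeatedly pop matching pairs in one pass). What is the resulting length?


Input: edbbbedae
Stack-based adjacent duplicate removal:
  Read 'e': push. Stack: e
  Read 'd': push. Stack: ed
  Read 'b': push. Stack: edb
  Read 'b': matches stack top 'b' => pop. Stack: ed
  Read 'b': push. Stack: edb
  Read 'e': push. Stack: edbe
  Read 'd': push. Stack: edbed
  Read 'a': push. Stack: edbeda
  Read 'e': push. Stack: edbedae
Final stack: "edbedae" (length 7)

7


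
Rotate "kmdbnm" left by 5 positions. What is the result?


Input: "kmdbnm", rotate left by 5
First 5 characters: "kmdbn"
Remaining characters: "m"
Concatenate remaining + first: "m" + "kmdbn" = "mkmdbn"

mkmdbn


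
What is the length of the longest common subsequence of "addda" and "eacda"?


LCS of "addda" and "eacda"
DP table:
           e    a    c    d    a
      0    0    0    0    0    0
  a   0    0    1    1    1    1
  d   0    0    1    1    2    2
  d   0    0    1    1    2    2
  d   0    0    1    1    2    2
  a   0    0    1    1    2    3
LCS length = dp[5][5] = 3

3


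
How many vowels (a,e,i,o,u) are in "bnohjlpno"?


Input: bnohjlpno
Checking each character:
  'b' at position 0: consonant
  'n' at position 1: consonant
  'o' at position 2: vowel (running total: 1)
  'h' at position 3: consonant
  'j' at position 4: consonant
  'l' at position 5: consonant
  'p' at position 6: consonant
  'n' at position 7: consonant
  'o' at position 8: vowel (running total: 2)
Total vowels: 2

2


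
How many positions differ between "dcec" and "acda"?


Comparing "dcec" and "acda" position by position:
  Position 0: 'd' vs 'a' => DIFFER
  Position 1: 'c' vs 'c' => same
  Position 2: 'e' vs 'd' => DIFFER
  Position 3: 'c' vs 'a' => DIFFER
Positions that differ: 3

3


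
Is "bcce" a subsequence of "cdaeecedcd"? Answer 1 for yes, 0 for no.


Check if "bcce" is a subsequence of "cdaeecedcd"
Greedy scan:
  Position 0 ('c'): no match needed
  Position 1 ('d'): no match needed
  Position 2 ('a'): no match needed
  Position 3 ('e'): no match needed
  Position 4 ('e'): no match needed
  Position 5 ('c'): no match needed
  Position 6 ('e'): no match needed
  Position 7 ('d'): no match needed
  Position 8 ('c'): no match needed
  Position 9 ('d'): no match needed
Only matched 0/4 characters => not a subsequence

0


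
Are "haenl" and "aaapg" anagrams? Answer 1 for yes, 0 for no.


Strings: "haenl", "aaapg"
Sorted first:  aehln
Sorted second: aaagp
Differ at position 1: 'e' vs 'a' => not anagrams

0


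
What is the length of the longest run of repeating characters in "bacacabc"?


Input: "bacacabc"
Scanning for longest run:
  Position 1 ('a'): new char, reset run to 1
  Position 2 ('c'): new char, reset run to 1
  Position 3 ('a'): new char, reset run to 1
  Position 4 ('c'): new char, reset run to 1
  Position 5 ('a'): new char, reset run to 1
  Position 6 ('b'): new char, reset run to 1
  Position 7 ('c'): new char, reset run to 1
Longest run: 'b' with length 1

1


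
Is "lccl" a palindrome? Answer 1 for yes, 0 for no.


Input: lccl
Reversed: lccl
  Compare pos 0 ('l') with pos 3 ('l'): match
  Compare pos 1 ('c') with pos 2 ('c'): match
Result: palindrome

1


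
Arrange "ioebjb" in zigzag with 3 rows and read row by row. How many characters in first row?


Zigzag "ioebjb" into 3 rows:
Placing characters:
  'i' => row 0
  'o' => row 1
  'e' => row 2
  'b' => row 1
  'j' => row 0
  'b' => row 1
Rows:
  Row 0: "ij"
  Row 1: "obb"
  Row 2: "e"
First row length: 2

2


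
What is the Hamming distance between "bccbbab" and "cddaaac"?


Comparing "bccbbab" and "cddaaac" position by position:
  Position 0: 'b' vs 'c' => differ
  Position 1: 'c' vs 'd' => differ
  Position 2: 'c' vs 'd' => differ
  Position 3: 'b' vs 'a' => differ
  Position 4: 'b' vs 'a' => differ
  Position 5: 'a' vs 'a' => same
  Position 6: 'b' vs 'c' => differ
Total differences (Hamming distance): 6

6


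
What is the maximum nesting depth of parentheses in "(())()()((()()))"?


Input: "(())()()((()()))"
Tracking depth:
  Position 0 '(': depth becomes 1
  Position 1 '(': depth becomes 2
  Position 2 ')': depth becomes 1
  Position 3 ')': depth becomes 0
  Position 4 '(': depth becomes 1
  Position 5 ')': depth becomes 0
  Position 6 '(': depth becomes 1
  Position 7 ')': depth becomes 0
  Position 8 '(': depth becomes 1
  Position 9 '(': depth becomes 2
  Position 10 '(': depth becomes 3
  Position 11 ')': depth becomes 2
  Position 12 '(': depth becomes 3
  Position 13 ')': depth becomes 2
  Position 14 ')': depth becomes 1
  Position 15 ')': depth becomes 0
Maximum depth reached: 3

3


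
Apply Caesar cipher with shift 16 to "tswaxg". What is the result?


Caesar cipher: shift "tswaxg" by 16
  't' (pos 19) + 16 = pos 9 = 'j'
  's' (pos 18) + 16 = pos 8 = 'i'
  'w' (pos 22) + 16 = pos 12 = 'm'
  'a' (pos 0) + 16 = pos 16 = 'q'
  'x' (pos 23) + 16 = pos 13 = 'n'
  'g' (pos 6) + 16 = pos 22 = 'w'
Result: jimqnw

jimqnw


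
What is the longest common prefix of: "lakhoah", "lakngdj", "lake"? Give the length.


Words: lakhoah, lakngdj, lake
  Position 0: all 'l' => match
  Position 1: all 'a' => match
  Position 2: all 'k' => match
  Position 3: ('h', 'n', 'e') => mismatch, stop
LCP = "lak" (length 3)

3


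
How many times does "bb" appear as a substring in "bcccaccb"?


Searching for "bb" in "bcccaccb"
Scanning each position:
  Position 0: "bc" => no
  Position 1: "cc" => no
  Position 2: "cc" => no
  Position 3: "ca" => no
  Position 4: "ac" => no
  Position 5: "cc" => no
  Position 6: "cb" => no
Total occurrences: 0

0


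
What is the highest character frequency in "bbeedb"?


Input: bbeedb
Character counts:
  'b': 3
  'd': 1
  'e': 2
Maximum frequency: 3

3


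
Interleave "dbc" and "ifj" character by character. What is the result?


Interleaving "dbc" and "ifj":
  Position 0: 'd' from first, 'i' from second => "di"
  Position 1: 'b' from first, 'f' from second => "bf"
  Position 2: 'c' from first, 'j' from second => "cj"
Result: dibfcj

dibfcj


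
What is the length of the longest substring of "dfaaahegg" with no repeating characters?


Input: "dfaaahegg"
Sliding window (track last position of each char):
  Position 0 ('d'): window [0,0] length 1 -- new best
  Position 1 ('f'): window [0,1] length 2 -- new best
  Position 2 ('a'): window [0,2] length 3 -- new best
  Position 3 ('a'): repeat (last at 2), move window start to 3
  Position 3 ('a'): window [3,3] length 1
  Position 4 ('a'): repeat (last at 3), move window start to 4
  Position 4 ('a'): window [4,4] length 1
  Position 5 ('h'): window [4,5] length 2
  Position 6 ('e'): window [4,6] length 3
  Position 7 ('g'): window [4,7] length 4 -- new best
  Position 8 ('g'): repeat (last at 7), move window start to 8
  Position 8 ('g'): window [8,8] length 1
Longest substring with no repeats: "aheg" with length 4

4


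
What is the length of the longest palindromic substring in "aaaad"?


Input: "aaaad"
Checking substrings for palindromes:
  [0:4] "aaaa" (len 4) => palindrome
  [0:3] "aaa" (len 3) => palindrome
  [1:4] "aaa" (len 3) => palindrome
  [0:2] "aa" (len 2) => palindrome
  [1:3] "aa" (len 2) => palindrome
  [2:4] "aa" (len 2) => palindrome
Longest palindromic substring: "aaaa" with length 4

4


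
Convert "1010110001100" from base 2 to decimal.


Input: "1010110001100" in base 2
Positional expansion:
  Digit '1' (value 1) x 2^12 = 4096
  Digit '0' (value 0) x 2^11 = 0
  Digit '1' (value 1) x 2^10 = 1024
  Digit '0' (value 0) x 2^9 = 0
  Digit '1' (value 1) x 2^8 = 256
  Digit '1' (value 1) x 2^7 = 128
  Digit '0' (value 0) x 2^6 = 0
  Digit '0' (value 0) x 2^5 = 0
  Digit '0' (value 0) x 2^4 = 0
  Digit '1' (value 1) x 2^3 = 8
  Digit '1' (value 1) x 2^2 = 4
  Digit '0' (value 0) x 2^1 = 0
  Digit '0' (value 0) x 2^0 = 0
Sum = 5516

5516


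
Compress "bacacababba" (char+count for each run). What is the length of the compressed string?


Input: bacacababba
Runs:
  'b' x 1 => "b1"
  'a' x 1 => "a1"
  'c' x 1 => "c1"
  'a' x 1 => "a1"
  'c' x 1 => "c1"
  'a' x 1 => "a1"
  'b' x 1 => "b1"
  'a' x 1 => "a1"
  'b' x 2 => "b2"
  'a' x 1 => "a1"
Compressed: "b1a1c1a1c1a1b1a1b2a1"
Compressed length: 20

20


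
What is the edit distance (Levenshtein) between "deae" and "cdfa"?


Computing edit distance: "deae" -> "cdfa"
DP table:
           c    d    f    a
      0    1    2    3    4
  d   1    1    1    2    3
  e   2    2    2    2    3
  a   3    3    3    3    2
  e   4    4    4    4    3
Edit distance = dp[4][4] = 3

3


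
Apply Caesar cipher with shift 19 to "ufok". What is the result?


Caesar cipher: shift "ufok" by 19
  'u' (pos 20) + 19 = pos 13 = 'n'
  'f' (pos 5) + 19 = pos 24 = 'y'
  'o' (pos 14) + 19 = pos 7 = 'h'
  'k' (pos 10) + 19 = pos 3 = 'd'
Result: nyhd

nyhd


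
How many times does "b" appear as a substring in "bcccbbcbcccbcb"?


Searching for "b" in "bcccbbcbcccbcb"
Scanning each position:
  Position 0: "b" => MATCH
  Position 1: "c" => no
  Position 2: "c" => no
  Position 3: "c" => no
  Position 4: "b" => MATCH
  Position 5: "b" => MATCH
  Position 6: "c" => no
  Position 7: "b" => MATCH
  Position 8: "c" => no
  Position 9: "c" => no
  Position 10: "c" => no
  Position 11: "b" => MATCH
  Position 12: "c" => no
  Position 13: "b" => MATCH
Total occurrences: 6

6


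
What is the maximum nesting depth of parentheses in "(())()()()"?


Input: "(())()()()"
Tracking depth:
  Position 0 '(': depth becomes 1
  Position 1 '(': depth becomes 2
  Position 2 ')': depth becomes 1
  Position 3 ')': depth becomes 0
  Position 4 '(': depth becomes 1
  Position 5 ')': depth becomes 0
  Position 6 '(': depth becomes 1
  Position 7 ')': depth becomes 0
  Position 8 '(': depth becomes 1
  Position 9 ')': depth becomes 0
Maximum depth reached: 2

2


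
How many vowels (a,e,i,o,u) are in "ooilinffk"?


Input: ooilinffk
Checking each character:
  'o' at position 0: vowel (running total: 1)
  'o' at position 1: vowel (running total: 2)
  'i' at position 2: vowel (running total: 3)
  'l' at position 3: consonant
  'i' at position 4: vowel (running total: 4)
  'n' at position 5: consonant
  'f' at position 6: consonant
  'f' at position 7: consonant
  'k' at position 8: consonant
Total vowels: 4

4


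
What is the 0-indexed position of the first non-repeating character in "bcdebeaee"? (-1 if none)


Input: bcdebeaee
Character frequencies:
  'a': 1
  'b': 2
  'c': 1
  'd': 1
  'e': 4
Scanning left to right for freq == 1:
  Position 0 ('b'): freq=2, skip
  Position 1 ('c'): unique! => answer = 1

1


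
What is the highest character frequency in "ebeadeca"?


Input: ebeadeca
Character counts:
  'a': 2
  'b': 1
  'c': 1
  'd': 1
  'e': 3
Maximum frequency: 3

3


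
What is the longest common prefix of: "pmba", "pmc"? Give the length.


Words: pmba, pmc
  Position 0: all 'p' => match
  Position 1: all 'm' => match
  Position 2: ('b', 'c') => mismatch, stop
LCP = "pm" (length 2)

2


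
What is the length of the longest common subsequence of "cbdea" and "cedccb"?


LCS of "cbdea" and "cedccb"
DP table:
           c    e    d    c    c    b
      0    0    0    0    0    0    0
  c   0    1    1    1    1    1    1
  b   0    1    1    1    1    1    2
  d   0    1    1    2    2    2    2
  e   0    1    2    2    2    2    2
  a   0    1    2    2    2    2    2
LCS length = dp[5][6] = 2

2


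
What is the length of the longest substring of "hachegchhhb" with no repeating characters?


Input: "hachegchhhb"
Sliding window (track last position of each char):
  Position 0 ('h'): window [0,0] length 1 -- new best
  Position 1 ('a'): window [0,1] length 2 -- new best
  Position 2 ('c'): window [0,2] length 3 -- new best
  Position 3 ('h'): repeat (last at 0), move window start to 1
  Position 3 ('h'): window [1,3] length 3
  Position 4 ('e'): window [1,4] length 4 -- new best
  Position 5 ('g'): window [1,5] length 5 -- new best
  Position 6 ('c'): repeat (last at 2), move window start to 3
  Position 6 ('c'): window [3,6] length 4
  Position 7 ('h'): repeat (last at 3), move window start to 4
  Position 7 ('h'): window [4,7] length 4
  Position 8 ('h'): repeat (last at 7), move window start to 8
  Position 8 ('h'): window [8,8] length 1
  Position 9 ('h'): repeat (last at 8), move window start to 9
  Position 9 ('h'): window [9,9] length 1
  Position 10 ('b'): window [9,10] length 2
Longest substring with no repeats: "acheg" with length 5

5


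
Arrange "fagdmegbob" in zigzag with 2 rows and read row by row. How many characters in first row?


Zigzag "fagdmegbob" into 2 rows:
Placing characters:
  'f' => row 0
  'a' => row 1
  'g' => row 0
  'd' => row 1
  'm' => row 0
  'e' => row 1
  'g' => row 0
  'b' => row 1
  'o' => row 0
  'b' => row 1
Rows:
  Row 0: "fgmgo"
  Row 1: "adebb"
First row length: 5

5


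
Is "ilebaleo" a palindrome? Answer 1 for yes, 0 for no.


Input: ilebaleo
Reversed: oelabeli
  Compare pos 0 ('i') with pos 7 ('o'): MISMATCH
  Compare pos 1 ('l') with pos 6 ('e'): MISMATCH
  Compare pos 2 ('e') with pos 5 ('l'): MISMATCH
  Compare pos 3 ('b') with pos 4 ('a'): MISMATCH
Result: not a palindrome

0


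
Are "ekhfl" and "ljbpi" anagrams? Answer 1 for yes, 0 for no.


Strings: "ekhfl", "ljbpi"
Sorted first:  efhkl
Sorted second: bijlp
Differ at position 0: 'e' vs 'b' => not anagrams

0


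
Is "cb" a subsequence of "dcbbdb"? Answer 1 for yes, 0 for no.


Check if "cb" is a subsequence of "dcbbdb"
Greedy scan:
  Position 0 ('d'): no match needed
  Position 1 ('c'): matches sub[0] = 'c'
  Position 2 ('b'): matches sub[1] = 'b'
  Position 3 ('b'): no match needed
  Position 4 ('d'): no match needed
  Position 5 ('b'): no match needed
All 2 characters matched => is a subsequence

1


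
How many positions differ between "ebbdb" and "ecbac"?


Comparing "ebbdb" and "ecbac" position by position:
  Position 0: 'e' vs 'e' => same
  Position 1: 'b' vs 'c' => DIFFER
  Position 2: 'b' vs 'b' => same
  Position 3: 'd' vs 'a' => DIFFER
  Position 4: 'b' vs 'c' => DIFFER
Positions that differ: 3

3


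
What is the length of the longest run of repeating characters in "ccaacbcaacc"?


Input: "ccaacbcaacc"
Scanning for longest run:
  Position 1 ('c'): continues run of 'c', length=2
  Position 2 ('a'): new char, reset run to 1
  Position 3 ('a'): continues run of 'a', length=2
  Position 4 ('c'): new char, reset run to 1
  Position 5 ('b'): new char, reset run to 1
  Position 6 ('c'): new char, reset run to 1
  Position 7 ('a'): new char, reset run to 1
  Position 8 ('a'): continues run of 'a', length=2
  Position 9 ('c'): new char, reset run to 1
  Position 10 ('c'): continues run of 'c', length=2
Longest run: 'c' with length 2

2


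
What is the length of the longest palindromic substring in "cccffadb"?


Input: "cccffadb"
Checking substrings for palindromes:
  [0:3] "ccc" (len 3) => palindrome
  [0:2] "cc" (len 2) => palindrome
  [1:3] "cc" (len 2) => palindrome
  [3:5] "ff" (len 2) => palindrome
Longest palindromic substring: "ccc" with length 3

3


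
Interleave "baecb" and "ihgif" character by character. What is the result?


Interleaving "baecb" and "ihgif":
  Position 0: 'b' from first, 'i' from second => "bi"
  Position 1: 'a' from first, 'h' from second => "ah"
  Position 2: 'e' from first, 'g' from second => "eg"
  Position 3: 'c' from first, 'i' from second => "ci"
  Position 4: 'b' from first, 'f' from second => "bf"
Result: biahegcibf

biahegcibf


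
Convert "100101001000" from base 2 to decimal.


Input: "100101001000" in base 2
Positional expansion:
  Digit '1' (value 1) x 2^11 = 2048
  Digit '0' (value 0) x 2^10 = 0
  Digit '0' (value 0) x 2^9 = 0
  Digit '1' (value 1) x 2^8 = 256
  Digit '0' (value 0) x 2^7 = 0
  Digit '1' (value 1) x 2^6 = 64
  Digit '0' (value 0) x 2^5 = 0
  Digit '0' (value 0) x 2^4 = 0
  Digit '1' (value 1) x 2^3 = 8
  Digit '0' (value 0) x 2^2 = 0
  Digit '0' (value 0) x 2^1 = 0
  Digit '0' (value 0) x 2^0 = 0
Sum = 2376

2376


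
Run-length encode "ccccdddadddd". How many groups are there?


Input: ccccdddadddd
Scanning for consecutive runs:
  Group 1: 'c' x 4 (positions 0-3)
  Group 2: 'd' x 3 (positions 4-6)
  Group 3: 'a' x 1 (positions 7-7)
  Group 4: 'd' x 4 (positions 8-11)
Total groups: 4

4


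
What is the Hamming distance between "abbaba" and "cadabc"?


Comparing "abbaba" and "cadabc" position by position:
  Position 0: 'a' vs 'c' => differ
  Position 1: 'b' vs 'a' => differ
  Position 2: 'b' vs 'd' => differ
  Position 3: 'a' vs 'a' => same
  Position 4: 'b' vs 'b' => same
  Position 5: 'a' vs 'c' => differ
Total differences (Hamming distance): 4

4


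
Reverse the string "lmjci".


Input: lmjci
Reading characters right to left:
  Position 4: 'i'
  Position 3: 'c'
  Position 2: 'j'
  Position 1: 'm'
  Position 0: 'l'
Reversed: icjml

icjml


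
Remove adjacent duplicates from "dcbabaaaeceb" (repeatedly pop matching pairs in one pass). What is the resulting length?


Input: dcbabaaaeceb
Stack-based adjacent duplicate removal:
  Read 'd': push. Stack: d
  Read 'c': push. Stack: dc
  Read 'b': push. Stack: dcb
  Read 'a': push. Stack: dcba
  Read 'b': push. Stack: dcbab
  Read 'a': push. Stack: dcbaba
  Read 'a': matches stack top 'a' => pop. Stack: dcbab
  Read 'a': push. Stack: dcbaba
  Read 'e': push. Stack: dcbabae
  Read 'c': push. Stack: dcbabaec
  Read 'e': push. Stack: dcbabaece
  Read 'b': push. Stack: dcbabaeceb
Final stack: "dcbabaeceb" (length 10)

10


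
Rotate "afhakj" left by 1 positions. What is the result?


Input: "afhakj", rotate left by 1
First 1 characters: "a"
Remaining characters: "fhakj"
Concatenate remaining + first: "fhakj" + "a" = "fhakja"

fhakja


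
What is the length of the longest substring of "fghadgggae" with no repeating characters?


Input: "fghadgggae"
Sliding window (track last position of each char):
  Position 0 ('f'): window [0,0] length 1 -- new best
  Position 1 ('g'): window [0,1] length 2 -- new best
  Position 2 ('h'): window [0,2] length 3 -- new best
  Position 3 ('a'): window [0,3] length 4 -- new best
  Position 4 ('d'): window [0,4] length 5 -- new best
  Position 5 ('g'): repeat (last at 1), move window start to 2
  Position 5 ('g'): window [2,5] length 4
  Position 6 ('g'): repeat (last at 5), move window start to 6
  Position 6 ('g'): window [6,6] length 1
  Position 7 ('g'): repeat (last at 6), move window start to 7
  Position 7 ('g'): window [7,7] length 1
  Position 8 ('a'): window [7,8] length 2
  Position 9 ('e'): window [7,9] length 3
Longest substring with no repeats: "fghad" with length 5

5


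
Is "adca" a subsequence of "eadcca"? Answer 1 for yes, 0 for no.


Check if "adca" is a subsequence of "eadcca"
Greedy scan:
  Position 0 ('e'): no match needed
  Position 1 ('a'): matches sub[0] = 'a'
  Position 2 ('d'): matches sub[1] = 'd'
  Position 3 ('c'): matches sub[2] = 'c'
  Position 4 ('c'): no match needed
  Position 5 ('a'): matches sub[3] = 'a'
All 4 characters matched => is a subsequence

1


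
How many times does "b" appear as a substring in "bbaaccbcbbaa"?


Searching for "b" in "bbaaccbcbbaa"
Scanning each position:
  Position 0: "b" => MATCH
  Position 1: "b" => MATCH
  Position 2: "a" => no
  Position 3: "a" => no
  Position 4: "c" => no
  Position 5: "c" => no
  Position 6: "b" => MATCH
  Position 7: "c" => no
  Position 8: "b" => MATCH
  Position 9: "b" => MATCH
  Position 10: "a" => no
  Position 11: "a" => no
Total occurrences: 5

5


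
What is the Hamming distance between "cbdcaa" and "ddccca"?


Comparing "cbdcaa" and "ddccca" position by position:
  Position 0: 'c' vs 'd' => differ
  Position 1: 'b' vs 'd' => differ
  Position 2: 'd' vs 'c' => differ
  Position 3: 'c' vs 'c' => same
  Position 4: 'a' vs 'c' => differ
  Position 5: 'a' vs 'a' => same
Total differences (Hamming distance): 4

4


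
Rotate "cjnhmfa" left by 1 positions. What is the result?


Input: "cjnhmfa", rotate left by 1
First 1 characters: "c"
Remaining characters: "jnhmfa"
Concatenate remaining + first: "jnhmfa" + "c" = "jnhmfac"

jnhmfac


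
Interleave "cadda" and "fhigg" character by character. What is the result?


Interleaving "cadda" and "fhigg":
  Position 0: 'c' from first, 'f' from second => "cf"
  Position 1: 'a' from first, 'h' from second => "ah"
  Position 2: 'd' from first, 'i' from second => "di"
  Position 3: 'd' from first, 'g' from second => "dg"
  Position 4: 'a' from first, 'g' from second => "ag"
Result: cfahdidgag

cfahdidgag


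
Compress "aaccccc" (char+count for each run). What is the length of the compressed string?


Input: aaccccc
Runs:
  'a' x 2 => "a2"
  'c' x 5 => "c5"
Compressed: "a2c5"
Compressed length: 4

4


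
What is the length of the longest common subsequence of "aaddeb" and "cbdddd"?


LCS of "aaddeb" and "cbdddd"
DP table:
           c    b    d    d    d    d
      0    0    0    0    0    0    0
  a   0    0    0    0    0    0    0
  a   0    0    0    0    0    0    0
  d   0    0    0    1    1    1    1
  d   0    0    0    1    2    2    2
  e   0    0    0    1    2    2    2
  b   0    0    1    1    2    2    2
LCS length = dp[6][6] = 2

2


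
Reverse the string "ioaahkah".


Input: ioaahkah
Reading characters right to left:
  Position 7: 'h'
  Position 6: 'a'
  Position 5: 'k'
  Position 4: 'h'
  Position 3: 'a'
  Position 2: 'a'
  Position 1: 'o'
  Position 0: 'i'
Reversed: hakhaaoi

hakhaaoi


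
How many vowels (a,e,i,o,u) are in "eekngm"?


Input: eekngm
Checking each character:
  'e' at position 0: vowel (running total: 1)
  'e' at position 1: vowel (running total: 2)
  'k' at position 2: consonant
  'n' at position 3: consonant
  'g' at position 4: consonant
  'm' at position 5: consonant
Total vowels: 2

2
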